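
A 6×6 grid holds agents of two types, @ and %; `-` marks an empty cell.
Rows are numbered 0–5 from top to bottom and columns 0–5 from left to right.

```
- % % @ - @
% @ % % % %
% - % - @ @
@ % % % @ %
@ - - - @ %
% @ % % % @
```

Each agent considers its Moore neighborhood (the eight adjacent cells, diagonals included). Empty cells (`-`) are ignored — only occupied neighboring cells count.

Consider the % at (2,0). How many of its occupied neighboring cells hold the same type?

2

Occupied neighbors of (2,0): (1,0)=%, (1,1)=@, (3,0)=@, (3,1)=%.
Same type (%): 2 of 4.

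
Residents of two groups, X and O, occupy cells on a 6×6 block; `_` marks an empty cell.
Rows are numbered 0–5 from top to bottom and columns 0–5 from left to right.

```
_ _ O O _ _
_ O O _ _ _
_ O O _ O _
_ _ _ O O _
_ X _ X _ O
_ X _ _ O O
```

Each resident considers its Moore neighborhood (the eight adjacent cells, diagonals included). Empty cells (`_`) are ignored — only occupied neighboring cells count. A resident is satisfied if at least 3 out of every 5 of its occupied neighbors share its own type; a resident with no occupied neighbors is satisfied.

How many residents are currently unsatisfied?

1

(0,2)O 3/3 satisfied
(0,3)O 2/2 satisfied
(1,1)O 4/4 satisfied
(1,2)O 5/5 satisfied
(2,1)O 3/3 satisfied
(2,2)O 4/4 satisfied
(2,4)O 2/2 satisfied
(3,3)O 3/4 satisfied
(3,4)O 3/4 satisfied
(4,1)X 1/1 satisfied
(4,3)X 0/3 not
(4,5)O 3/3 satisfied
(5,1)X 1/1 satisfied
(5,4)O 2/3 satisfied
(5,5)O 2/2 satisfied
Unsatisfied: (4,3) — 1 in total.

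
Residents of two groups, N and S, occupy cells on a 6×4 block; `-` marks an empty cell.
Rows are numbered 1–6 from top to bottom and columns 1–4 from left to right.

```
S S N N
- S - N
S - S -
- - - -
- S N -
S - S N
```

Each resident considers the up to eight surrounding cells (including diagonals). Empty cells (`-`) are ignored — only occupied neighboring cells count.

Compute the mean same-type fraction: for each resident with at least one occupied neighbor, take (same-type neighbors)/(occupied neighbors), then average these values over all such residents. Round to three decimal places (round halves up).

0.690

Row 1: (1,1)S 2/2 · (1,2)S 2/3 · (1,3)N 2/4 · (1,4)N 2/2
Row 2: (2,2)S 4/5 · (2,4)N 2/3
Row 3: (3,1)S 1/1 · (3,3)S 1/2
Row 5: (5,2)S 2/3 · (5,3)N 1/3
Row 6: (6,1)S 1/1 · (6,3)S 1/3 · (6,4)N 1/2
Sum over 13 residents: 2/2 + 2/3 + 2/4 + 2/2 + 4/5 + 2/3 + 1/1 + 1/2 + 2/3 + 1/3 + 1/1 + 1/3 + 1/2 = 269/30; mean = 269/30 ÷ 13 = 269/390 = 0.689743… → 0.690.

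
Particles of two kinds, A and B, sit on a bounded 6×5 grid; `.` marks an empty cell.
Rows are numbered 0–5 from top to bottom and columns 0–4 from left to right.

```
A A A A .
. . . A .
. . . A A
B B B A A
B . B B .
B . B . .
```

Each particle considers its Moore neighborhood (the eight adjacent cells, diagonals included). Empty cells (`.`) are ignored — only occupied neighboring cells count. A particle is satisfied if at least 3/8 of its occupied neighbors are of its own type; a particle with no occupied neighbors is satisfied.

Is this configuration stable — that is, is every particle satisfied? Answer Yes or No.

Yes

(0,0)A 1/1 satisfied
(0,1)A 2/2 satisfied
(0,2)A 3/3 satisfied
(0,3)A 2/2 satisfied
(1,3)A 4/4 satisfied
(2,3)A 4/5 satisfied
(2,4)A 4/4 satisfied
(3,0)B 2/2 satisfied
(3,1)B 4/4 satisfied
(3,2)B 3/5 satisfied
(3,3)A 3/6 satisfied
(3,4)A 3/4 satisfied
(4,0)B 3/3 satisfied
(4,2)B 4/5 satisfied
(4,3)B 3/5 satisfied
(5,0)B 1/1 satisfied
(5,2)B 2/2 satisfied
All meet the threshold, so the configuration is stable.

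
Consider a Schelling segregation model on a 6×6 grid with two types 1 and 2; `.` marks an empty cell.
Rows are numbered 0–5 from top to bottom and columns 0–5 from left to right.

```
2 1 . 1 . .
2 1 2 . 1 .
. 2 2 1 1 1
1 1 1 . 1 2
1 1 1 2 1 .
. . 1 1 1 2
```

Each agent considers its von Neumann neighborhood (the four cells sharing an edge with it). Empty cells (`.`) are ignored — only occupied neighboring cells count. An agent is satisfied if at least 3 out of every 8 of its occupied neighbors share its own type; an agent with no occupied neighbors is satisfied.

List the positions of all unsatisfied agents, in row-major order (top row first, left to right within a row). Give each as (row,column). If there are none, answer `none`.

(0,0)2 1/2 satisfied
(0,1)1 1/2 satisfied
(0,3)1 0/0 satisfied
(1,0)2 1/2 satisfied
(1,1)1 1/4 not
(1,2)2 1/2 satisfied
(1,4)1 1/1 satisfied
(2,1)2 1/3 not
(2,2)2 2/4 satisfied
(2,3)1 1/2 satisfied
(2,4)1 4/4 satisfied
(2,5)1 1/2 satisfied
(3,0)1 2/2 satisfied
(3,1)1 3/4 satisfied
(3,2)1 2/3 satisfied
(3,4)1 2/3 satisfied
(3,5)2 0/2 not
(4,0)1 2/2 satisfied
(4,1)1 3/3 satisfied
(4,2)1 3/4 satisfied
(4,3)2 0/3 not
(4,4)1 2/3 satisfied
(5,2)1 2/2 satisfied
(5,3)1 2/3 satisfied
(5,4)1 2/3 satisfied
(5,5)2 0/1 not

(1,1), (2,1), (3,5), (4,3), (5,5)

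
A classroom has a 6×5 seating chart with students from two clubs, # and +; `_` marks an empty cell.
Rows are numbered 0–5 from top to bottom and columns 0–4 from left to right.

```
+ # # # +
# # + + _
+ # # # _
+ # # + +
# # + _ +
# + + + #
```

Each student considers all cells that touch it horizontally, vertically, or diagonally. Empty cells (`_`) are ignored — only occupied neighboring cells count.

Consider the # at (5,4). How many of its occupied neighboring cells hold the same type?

0

Occupied neighbors of (5,4): (4,4)=+, (5,3)=+.
Same type (#): 0 of 2.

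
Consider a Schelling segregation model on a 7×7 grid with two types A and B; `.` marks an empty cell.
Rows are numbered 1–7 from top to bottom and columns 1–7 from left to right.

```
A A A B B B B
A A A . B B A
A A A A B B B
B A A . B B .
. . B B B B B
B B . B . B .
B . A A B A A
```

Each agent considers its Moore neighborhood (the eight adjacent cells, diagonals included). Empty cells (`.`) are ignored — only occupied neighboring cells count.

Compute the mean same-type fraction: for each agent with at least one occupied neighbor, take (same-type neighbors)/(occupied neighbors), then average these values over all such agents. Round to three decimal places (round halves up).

0.740

(1,1)A 3/3
(1,2)A 5/5
(1,3)A 3/4
(1,4)B 2/4
(1,5)B 4/4
(1,6)B 4/5
(1,7)B 2/3
(2,1)A 5/5
(2,2)A 8/8
(2,3)A 6/7
(2,5)B 6/7
(2,6)B 7/8
(2,7)A 0/5
(3,1)A 4/5
(3,2)A 7/8
(3,3)A 6/6
(3,4)A 3/6
(3,5)B 5/6
(3,6)B 6/7
(3,7)B 3/4
(4,1)B 0/3
(4,2)A 4/6
(4,3)A 4/6
(4,5)B 6/7
(4,6)B 7/7
(5,3)B 3/5
(5,4)B 4/5
(5,5)B 6/6
(5,6)B 5/5
(5,7)B 3/3
(6,1)B 2/2
(6,2)B 3/4
(6,4)B 4/6
(6,6)B 4/6
(7,1)B 2/2
(7,3)A 1/3
(7,4)A 1/3
(7,5)B 2/4
(7,6)A 1/3
(7,7)A 1/2
Sum over 40 agents: 3/3 + 5/5 + 3/4 + 2/4 + 4/4 + 4/5 + 2/3 + 5/5 + 8/8 + 6/7 + 6/7 + 7/8 + 0/5 + 4/5 + 7/8 + 6/6 + 3/6 + 5/6 + 6/7 + 3/4 + 0/3 + 4/6 + 4/6 + 6/7 + 7/7 + 3/5 + 4/5 + 6/6 + 5/5 + 3/3 + 2/2 + 3/4 + 4/6 + 4/6 + 2/2 + 1/3 + 1/3 + 2/4 + 1/3 + 1/2 = 1243/42; mean = 1243/42 ÷ 40 = 1243/1680 = 0.739880… → 0.740.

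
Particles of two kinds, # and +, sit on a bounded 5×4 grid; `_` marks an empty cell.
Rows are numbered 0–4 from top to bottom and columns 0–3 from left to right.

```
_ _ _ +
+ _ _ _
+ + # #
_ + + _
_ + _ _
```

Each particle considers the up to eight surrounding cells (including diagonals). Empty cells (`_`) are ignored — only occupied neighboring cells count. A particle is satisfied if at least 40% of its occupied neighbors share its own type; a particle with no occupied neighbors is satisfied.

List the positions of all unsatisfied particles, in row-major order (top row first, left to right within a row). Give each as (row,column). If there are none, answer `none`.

(0,3)+ 0/0 ok
(1,0)+ 2/2 ok
(2,0)+ 3/3 ok
(2,1)+ 4/5 ok
(2,2)# 1/4 unhappy
(2,3)# 1/2 ok
(3,1)+ 4/5 ok
(3,2)+ 3/5 ok
(4,1)+ 2/2 ok

(2,2)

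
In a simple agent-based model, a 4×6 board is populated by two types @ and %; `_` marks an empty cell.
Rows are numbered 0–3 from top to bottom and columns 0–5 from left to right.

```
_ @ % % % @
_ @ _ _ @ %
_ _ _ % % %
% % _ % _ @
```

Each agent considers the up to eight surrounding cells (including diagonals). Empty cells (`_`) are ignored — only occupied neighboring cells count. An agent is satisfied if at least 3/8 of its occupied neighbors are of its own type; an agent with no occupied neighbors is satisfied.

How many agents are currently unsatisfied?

4

(0,1)@ 1/2 ✓
(0,2)% 1/3 ✗
(0,3)% 2/3 ✓
(0,4)% 2/4 ✓
(0,5)@ 1/3 ✗
(1,1)@ 1/2 ✓
(1,4)@ 1/7 ✗
(1,5)% 3/5 ✓
(2,3)% 2/3 ✓
(2,4)% 4/6 ✓
(2,5)% 2/4 ✓
(3,0)% 1/1 ✓
(3,1)% 1/1 ✓
(3,3)% 2/2 ✓
(3,5)@ 0/2 ✗
Unsatisfied: (0,2), (0,5), (1,4), (3,5) — 4 in total.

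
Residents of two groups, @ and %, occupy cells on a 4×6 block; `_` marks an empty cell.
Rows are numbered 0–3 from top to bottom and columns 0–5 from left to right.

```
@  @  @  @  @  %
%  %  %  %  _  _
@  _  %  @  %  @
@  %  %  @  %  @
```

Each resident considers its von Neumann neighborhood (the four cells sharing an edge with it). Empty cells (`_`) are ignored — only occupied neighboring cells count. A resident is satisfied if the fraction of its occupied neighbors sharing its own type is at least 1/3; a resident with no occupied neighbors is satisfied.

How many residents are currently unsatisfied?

(0,0)@ 1/2 ok
(0,1)@ 2/3 ok
(0,2)@ 2/3 ok
(0,3)@ 2/3 ok
(0,4)@ 1/2 ok
(0,5)% 0/1 unhappy
(1,0)% 1/3 ok
(1,1)% 2/3 ok
(1,2)% 3/4 ok
(1,3)% 1/3 ok
(2,0)@ 1/2 ok
(2,2)% 2/3 ok
(2,3)@ 1/4 unhappy
(2,4)% 1/3 ok
(2,5)@ 1/2 ok
(3,0)@ 1/2 ok
(3,1)% 1/2 ok
(3,2)% 2/3 ok
(3,3)@ 1/3 ok
(3,4)% 1/3 ok
(3,5)@ 1/2 ok
Unsatisfied: (0,5), (2,3) — 2 in total.

2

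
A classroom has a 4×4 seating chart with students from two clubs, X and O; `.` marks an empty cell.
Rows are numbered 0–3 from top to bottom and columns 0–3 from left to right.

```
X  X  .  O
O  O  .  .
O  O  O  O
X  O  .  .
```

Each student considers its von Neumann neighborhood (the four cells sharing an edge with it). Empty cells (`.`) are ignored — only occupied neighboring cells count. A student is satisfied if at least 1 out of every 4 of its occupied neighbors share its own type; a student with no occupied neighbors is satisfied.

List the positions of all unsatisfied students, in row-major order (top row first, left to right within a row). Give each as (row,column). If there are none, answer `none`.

(0,0)X 1/2 satisfied
(0,1)X 1/2 satisfied
(0,3)O 0/0 satisfied
(1,0)O 2/3 satisfied
(1,1)O 2/3 satisfied
(2,0)O 2/3 satisfied
(2,1)O 4/4 satisfied
(2,2)O 2/2 satisfied
(2,3)O 1/1 satisfied
(3,0)X 0/2 not
(3,1)O 1/2 satisfied

(3,0)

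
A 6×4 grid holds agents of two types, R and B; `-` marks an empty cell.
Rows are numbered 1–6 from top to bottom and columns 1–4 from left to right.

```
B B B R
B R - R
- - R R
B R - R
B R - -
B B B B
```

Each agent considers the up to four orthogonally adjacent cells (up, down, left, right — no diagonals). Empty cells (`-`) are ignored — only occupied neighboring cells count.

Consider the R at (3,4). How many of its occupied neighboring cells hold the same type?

3

Occupied neighbors of (3,4): (2,4)=R, (4,4)=R, (3,3)=R.
Same type (R): 3 of 3.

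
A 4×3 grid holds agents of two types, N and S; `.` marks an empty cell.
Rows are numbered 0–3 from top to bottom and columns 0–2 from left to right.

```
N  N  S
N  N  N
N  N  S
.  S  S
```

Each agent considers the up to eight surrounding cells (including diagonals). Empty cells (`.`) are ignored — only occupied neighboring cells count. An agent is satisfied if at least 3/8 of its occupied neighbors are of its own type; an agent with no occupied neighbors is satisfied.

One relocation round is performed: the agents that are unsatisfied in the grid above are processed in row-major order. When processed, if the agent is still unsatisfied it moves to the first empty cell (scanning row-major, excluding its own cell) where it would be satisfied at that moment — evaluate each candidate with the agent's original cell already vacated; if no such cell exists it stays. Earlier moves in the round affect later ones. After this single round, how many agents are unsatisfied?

1

Initially unsatisfied (in order): (0,2).
  (0,2): no empty cell satisfies it; stays.
Resulting grid:
N N S
N N N
N N S
. S S
Unsatisfied now: (0,2).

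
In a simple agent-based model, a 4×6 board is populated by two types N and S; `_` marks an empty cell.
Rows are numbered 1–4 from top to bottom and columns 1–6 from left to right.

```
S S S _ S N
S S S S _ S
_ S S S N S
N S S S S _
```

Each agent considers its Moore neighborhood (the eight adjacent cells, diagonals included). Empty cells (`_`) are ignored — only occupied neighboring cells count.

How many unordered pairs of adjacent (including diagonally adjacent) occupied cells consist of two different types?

10

Scan each occupied cell's neighbors to the right and below (and the two forward diagonals) so each pair is counted once.
Row 1: S(1,1)–S(1,2)= S(1,1)–S(2,1)= S(1,1)–S(2,2)= S(1,2)–S(1,3)= S(1,2)–S(2,2)= S(1,2)–S(2,3)= S(1,2)–S(2,1)= S(1,3)–S(2,3)= S(1,3)–S(2,4)= S(1,3)–S(2,2)= S(1,5)–N(1,6)≠ S(1,5)–S(2,6)= S(1,5)–S(2,4)= N(1,6)–S(2,6)≠  → 2/14 unlike.
Row 2: S(2,1)–S(2,2)= S(2,1)–S(3,2)= S(2,2)–S(2,3)= S(2,2)–S(3,2)= S(2,2)–S(3,3)= S(2,3)–S(2,4)= S(2,3)–S(3,3)= S(2,3)–S(3,4)= S(2,3)–S(3,2)= S(2,4)–S(3,4)= S(2,4)–N(3,5)≠ S(2,4)–S(3,3)= S(2,6)–S(3,6)= S(2,6)–N(3,5)≠  → 2/14 unlike.
Row 3: S(3,2)–S(3,3)= S(3,2)–S(4,2)= S(3,2)–S(4,3)= S(3,2)–N(4,1)≠ S(3,3)–S(3,4)= S(3,3)–S(4,3)= S(3,3)–S(4,4)= S(3,3)–S(4,2)= S(3,4)–N(3,5)≠ S(3,4)–S(4,4)= S(3,4)–S(4,5)= S(3,4)–S(4,3)= N(3,5)–S(3,6)≠ N(3,5)–S(4,5)≠ N(3,5)–S(4,4)≠ S(3,6)–S(4,5)=  → 5/16 unlike.
Row 4: N(4,1)–S(4,2)≠ S(4,2)–S(4,3)= S(4,3)–S(4,4)= S(4,4)–S(4,5)=  → 1/4 unlike.
Total adjacent occupied pairs: 48; unlike-type pairs: 10.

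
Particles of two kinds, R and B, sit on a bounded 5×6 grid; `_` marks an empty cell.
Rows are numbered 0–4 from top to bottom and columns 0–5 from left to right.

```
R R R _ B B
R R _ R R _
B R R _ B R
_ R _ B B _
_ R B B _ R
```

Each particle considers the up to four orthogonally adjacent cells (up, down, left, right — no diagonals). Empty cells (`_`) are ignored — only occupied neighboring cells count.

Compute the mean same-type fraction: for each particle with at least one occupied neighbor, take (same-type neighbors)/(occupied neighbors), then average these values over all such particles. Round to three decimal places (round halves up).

(0,0)R 2/2
(0,1)R 3/3
(0,2)R 1/1
(0,4)B 1/2
(0,5)B 1/1
(1,0)R 2/3
(1,1)R 3/3
(1,3)R 1/1
(1,4)R 1/3
(2,0)B 0/2
(2,1)R 3/4
(2,2)R 1/1
(2,4)B 1/3
(2,5)R 0/1
(3,1)R 2/2
(3,3)B 2/2
(3,4)B 2/2
(4,1)R 1/2
(4,2)B 1/2
(4,3)B 2/2
(4,5)R — no occupied neighbors
Sum over 20 particles: 2/2 + 3/3 + 1/1 + 1/2 + 1/1 + 2/3 + 3/3 + 1/1 + 1/3 + 0/2 + 3/4 + 1/1 + 1/3 + 0/1 + 2/2 + 2/2 + 2/2 + 1/2 + 1/2 + 2/2 = 175/12; mean = 175/12 ÷ 20 = 35/48 = 0.729166… → 0.729.

0.729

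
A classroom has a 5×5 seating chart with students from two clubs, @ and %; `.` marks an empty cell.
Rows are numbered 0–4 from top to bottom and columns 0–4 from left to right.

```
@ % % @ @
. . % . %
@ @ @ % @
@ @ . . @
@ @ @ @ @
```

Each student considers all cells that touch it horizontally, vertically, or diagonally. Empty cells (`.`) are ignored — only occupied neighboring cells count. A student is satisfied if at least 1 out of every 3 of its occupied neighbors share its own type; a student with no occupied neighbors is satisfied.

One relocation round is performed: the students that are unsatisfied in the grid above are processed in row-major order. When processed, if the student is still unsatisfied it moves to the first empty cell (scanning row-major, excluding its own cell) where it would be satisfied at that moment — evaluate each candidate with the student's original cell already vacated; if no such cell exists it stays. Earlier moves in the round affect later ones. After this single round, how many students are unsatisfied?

Initially unsatisfied (in order): (0,0), (0,3), (1,4).
  (0,0) → (1,0).
  (0,3) → (0,0).
  (1,4): now satisfied by earlier moves; stays.
Resulting grid:
@ % % . @
@ . % . %
@ @ @ % @
@ @ . . @
@ @ @ @ @
Unsatisfied now: (0,4).

1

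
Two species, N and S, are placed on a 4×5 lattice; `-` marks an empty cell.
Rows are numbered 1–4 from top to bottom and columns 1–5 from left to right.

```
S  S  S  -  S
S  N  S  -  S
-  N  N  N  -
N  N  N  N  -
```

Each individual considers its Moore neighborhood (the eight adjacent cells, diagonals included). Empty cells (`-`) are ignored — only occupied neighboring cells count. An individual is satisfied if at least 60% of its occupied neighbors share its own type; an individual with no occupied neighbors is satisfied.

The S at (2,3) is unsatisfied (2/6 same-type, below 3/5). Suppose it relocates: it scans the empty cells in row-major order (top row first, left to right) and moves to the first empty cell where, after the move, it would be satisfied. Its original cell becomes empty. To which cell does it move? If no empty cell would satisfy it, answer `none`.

(1,4)

Vacating (2,3). Empty cells in order:
  (1,4): 3/3 same-type → satisfied — stop here.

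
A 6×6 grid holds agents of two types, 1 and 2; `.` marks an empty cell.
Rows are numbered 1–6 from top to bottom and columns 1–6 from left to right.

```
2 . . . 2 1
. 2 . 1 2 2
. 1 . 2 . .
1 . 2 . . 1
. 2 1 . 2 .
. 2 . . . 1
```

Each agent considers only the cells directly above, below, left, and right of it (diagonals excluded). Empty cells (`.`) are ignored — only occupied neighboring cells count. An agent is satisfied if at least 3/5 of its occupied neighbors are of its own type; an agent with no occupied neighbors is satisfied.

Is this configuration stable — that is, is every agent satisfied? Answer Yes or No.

(1,1)2 0/0 ok
(1,5)2 1/2 unhappy
(1,6)1 0/2 unhappy
(2,2)2 0/1 unhappy
(2,4)1 0/2 unhappy
(2,5)2 2/3 ok
(2,6)2 1/2 unhappy
(3,2)1 0/1 unhappy
(3,4)2 0/1 unhappy
(4,1)1 0/0 ok
(4,3)2 0/1 unhappy
(4,6)1 0/0 ok
(5,2)2 1/2 unhappy
(5,3)1 0/2 unhappy
(5,5)2 0/0 ok
(6,2)2 1/1 ok
(6,6)1 0/0 ok
For instance (1,5) has only 1/2 same-type neighbors, below 3/5.

No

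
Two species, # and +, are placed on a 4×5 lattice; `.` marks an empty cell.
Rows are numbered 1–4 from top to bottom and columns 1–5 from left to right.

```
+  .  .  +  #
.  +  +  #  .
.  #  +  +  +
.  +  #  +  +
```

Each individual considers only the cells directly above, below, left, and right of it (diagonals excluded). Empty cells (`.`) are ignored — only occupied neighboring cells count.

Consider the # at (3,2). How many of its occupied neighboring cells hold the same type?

0

Occupied neighbors of (3,2): (2,2)=+, (4,2)=+, (3,3)=+.
Same type (#): 0 of 3.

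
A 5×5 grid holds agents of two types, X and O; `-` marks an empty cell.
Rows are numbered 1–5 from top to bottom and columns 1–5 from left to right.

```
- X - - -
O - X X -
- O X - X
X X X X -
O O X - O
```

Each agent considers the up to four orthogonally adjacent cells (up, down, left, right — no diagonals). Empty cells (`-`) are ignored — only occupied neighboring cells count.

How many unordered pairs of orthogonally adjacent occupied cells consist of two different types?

5

Scan each occupied cell's neighbors to the right and below so each pair is counted once.
Row 2: X(2,3)–X(2,4)= X(2,3)–X(3,3)=  → 0/2 unlike.
Row 3: O(3,2)–X(3,3)≠ O(3,2)–X(4,2)≠ X(3,3)–X(4,3)=  → 2/3 unlike.
Row 4: X(4,1)–X(4,2)= X(4,1)–O(5,1)≠ X(4,2)–X(4,3)= X(4,2)–O(5,2)≠ X(4,3)–X(4,4)= X(4,3)–X(5,3)=  → 2/6 unlike.
Row 5: O(5,1)–O(5,2)= O(5,2)–X(5,3)≠  → 1/2 unlike.
Total adjacent occupied pairs: 13; unlike-type pairs: 5.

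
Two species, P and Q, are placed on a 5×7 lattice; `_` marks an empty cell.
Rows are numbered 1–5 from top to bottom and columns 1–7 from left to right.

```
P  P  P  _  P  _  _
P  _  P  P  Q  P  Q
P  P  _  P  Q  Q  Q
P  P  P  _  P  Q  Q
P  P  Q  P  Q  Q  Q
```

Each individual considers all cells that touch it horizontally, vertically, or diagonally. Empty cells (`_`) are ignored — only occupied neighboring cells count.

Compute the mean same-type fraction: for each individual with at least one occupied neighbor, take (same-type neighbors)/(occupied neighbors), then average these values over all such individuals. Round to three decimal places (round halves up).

0.745

Row 1: (1,1)P 2/2 · (1,2)P 4/4 · (1,3)P 3/3 · (1,5)P 2/3
Row 2: (2,1)P 4/4 · (2,3)P 5/5 · (2,4)P 4/6 · (2,5)Q 2/6 · (2,6)P 1/6 · (2,7)Q 2/3
Row 3: (3,1)P 4/4 · (3,2)P 6/6 · (3,4)P 4/6 · (3,5)Q 3/7 · (3,6)Q 6/8 · (3,7)Q 4/5
Row 4: (4,1)P 5/5 · (4,2)P 6/7 · (4,3)P 5/6 · (4,5)P 2/7 · (4,6)Q 7/8 · (4,7)Q 5/5
Row 5: (5,1)P 3/3 · (5,2)P 4/5 · (5,3)Q 0/4 · (5,4)P 2/4 · (5,5)Q 2/4 · (5,6)Q 4/5 · (5,7)Q 3/3
Sum over 29 individuals: 2/2 + 4/4 + 3/3 + 2/3 + 4/4 + 5/5 + 4/6 + 2/6 + 1/6 + 2/3 + 4/4 + 6/6 + 4/6 + 3/7 + 6/8 + 4/5 + 5/5 + 6/7 + 5/6 + 2/7 + 7/8 + 5/5 + 3/3 + 4/5 + 0/4 + 2/4 + 2/4 + 4/5 + 3/3 = 6047/280; mean = 6047/280 ÷ 29 = 6047/8120 = 0.744704… → 0.745.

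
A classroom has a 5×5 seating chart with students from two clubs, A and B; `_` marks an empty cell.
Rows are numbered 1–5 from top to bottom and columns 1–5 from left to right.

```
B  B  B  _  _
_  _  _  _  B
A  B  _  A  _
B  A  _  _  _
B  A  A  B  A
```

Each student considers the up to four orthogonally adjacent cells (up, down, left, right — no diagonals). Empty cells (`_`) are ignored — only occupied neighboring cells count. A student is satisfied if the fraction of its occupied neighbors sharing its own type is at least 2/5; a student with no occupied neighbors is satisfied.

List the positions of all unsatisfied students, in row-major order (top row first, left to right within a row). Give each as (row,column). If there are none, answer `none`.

(3,1), (3,2), (4,1), (4,2), (5,4), (5,5)

(1,1)B 1/1 satisfied
(1,2)B 2/2 satisfied
(1,3)B 1/1 satisfied
(2,5)B 0/0 satisfied
(3,1)A 0/2 not
(3,2)B 0/2 not
(3,4)A 0/0 satisfied
(4,1)B 1/3 not
(4,2)A 1/3 not
(5,1)B 1/2 satisfied
(5,2)A 2/3 satisfied
(5,3)A 1/2 satisfied
(5,4)B 0/2 not
(5,5)A 0/1 not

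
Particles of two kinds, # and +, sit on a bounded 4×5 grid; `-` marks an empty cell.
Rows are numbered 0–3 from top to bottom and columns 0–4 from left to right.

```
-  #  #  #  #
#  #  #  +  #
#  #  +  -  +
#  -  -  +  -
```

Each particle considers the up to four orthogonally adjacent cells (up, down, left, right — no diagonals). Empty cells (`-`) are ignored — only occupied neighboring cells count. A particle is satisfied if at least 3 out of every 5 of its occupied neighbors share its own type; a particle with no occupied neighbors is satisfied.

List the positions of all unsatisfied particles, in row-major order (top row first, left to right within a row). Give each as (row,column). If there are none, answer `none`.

Row 0: (0,1)# 2/2 ok · (0,2)# 3/3 ok · (0,3)# 2/3 ok · (0,4)# 2/2 ok
Row 1: (1,0)# 2/2 ok · (1,1)# 4/4 ok · (1,2)# 2/4 unhappy · (1,3)+ 0/3 unhappy · (1,4)# 1/3 unhappy
Row 2: (2,0)# 3/3 ok · (2,1)# 2/3 ok · (2,2)+ 0/2 unhappy · (2,4)+ 0/1 unhappy
Row 3: (3,0)# 1/1 ok · (3,3)+ 0/0 ok

(1,2), (1,3), (1,4), (2,2), (2,4)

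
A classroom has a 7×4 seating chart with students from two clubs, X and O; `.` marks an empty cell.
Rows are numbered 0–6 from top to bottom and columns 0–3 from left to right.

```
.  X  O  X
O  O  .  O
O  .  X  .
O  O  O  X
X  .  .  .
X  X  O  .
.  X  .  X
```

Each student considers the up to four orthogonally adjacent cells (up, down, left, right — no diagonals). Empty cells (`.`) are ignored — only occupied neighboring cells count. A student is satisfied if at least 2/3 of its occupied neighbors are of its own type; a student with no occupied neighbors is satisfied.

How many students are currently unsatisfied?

10

Row 0: (0,1)X 0/2 unhappy · (0,2)O 0/2 unhappy · (0,3)X 0/2 unhappy
Row 1: (1,0)O 2/2 ok · (1,1)O 1/2 unhappy · (1,3)O 0/1 unhappy
Row 2: (2,0)O 2/2 ok · (2,2)X 0/1 unhappy
Row 3: (3,0)O 2/3 ok · (3,1)O 2/2 ok · (3,2)O 1/3 unhappy · (3,3)X 0/1 unhappy
Row 4: (4,0)X 1/2 unhappy
Row 5: (5,0)X 2/2 ok · (5,1)X 2/3 ok · (5,2)O 0/1 unhappy
Row 6: (6,1)X 1/1 ok · (6,3)X 0/0 ok
Unsatisfied: (0,1), (0,2), (0,3), (1,1), (1,3), (2,2), (3,2), (3,3), (4,0), (5,2) — 10 in total.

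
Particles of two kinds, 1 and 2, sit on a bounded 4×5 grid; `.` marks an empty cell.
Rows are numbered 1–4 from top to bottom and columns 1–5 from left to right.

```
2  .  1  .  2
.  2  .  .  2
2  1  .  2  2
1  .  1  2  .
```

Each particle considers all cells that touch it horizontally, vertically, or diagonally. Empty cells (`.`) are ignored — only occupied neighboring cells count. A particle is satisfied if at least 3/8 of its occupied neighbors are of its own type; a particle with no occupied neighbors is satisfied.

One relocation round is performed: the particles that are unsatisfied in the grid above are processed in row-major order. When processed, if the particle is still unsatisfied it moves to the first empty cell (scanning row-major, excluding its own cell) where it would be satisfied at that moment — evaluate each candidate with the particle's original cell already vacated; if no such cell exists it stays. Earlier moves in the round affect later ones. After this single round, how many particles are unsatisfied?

0

Initially unsatisfied (in order): (1,3), (3,1), (4,3).
  (1,3) → (3,3).
  (3,1) → (1,2).
  (4,3): now satisfied by earlier moves; stays.
Resulting grid:
2 2 . . 2
. 2 . . 2
. 1 1 2 2
1 . 1 2 .
All satisfied now.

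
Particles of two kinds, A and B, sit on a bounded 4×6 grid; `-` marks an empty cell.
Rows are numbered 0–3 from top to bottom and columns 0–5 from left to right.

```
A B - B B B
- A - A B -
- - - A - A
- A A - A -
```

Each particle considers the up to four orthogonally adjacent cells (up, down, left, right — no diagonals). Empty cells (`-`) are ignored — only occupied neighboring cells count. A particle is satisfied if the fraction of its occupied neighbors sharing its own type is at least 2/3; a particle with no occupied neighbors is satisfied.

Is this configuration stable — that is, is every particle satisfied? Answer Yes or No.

(0,0)A 0/1 not
(0,1)B 0/2 not
(0,3)B 1/2 not
(0,4)B 3/3 satisfied
(0,5)B 1/1 satisfied
(1,1)A 0/1 not
(1,3)A 1/3 not
(1,4)B 1/2 not
(2,3)A 1/1 satisfied
(2,5)A 0/0 satisfied
(3,1)A 1/1 satisfied
(3,2)A 1/1 satisfied
(3,4)A 0/0 satisfied
For instance (0,0) has only 0/1 same-type neighbors, below 2/3.

No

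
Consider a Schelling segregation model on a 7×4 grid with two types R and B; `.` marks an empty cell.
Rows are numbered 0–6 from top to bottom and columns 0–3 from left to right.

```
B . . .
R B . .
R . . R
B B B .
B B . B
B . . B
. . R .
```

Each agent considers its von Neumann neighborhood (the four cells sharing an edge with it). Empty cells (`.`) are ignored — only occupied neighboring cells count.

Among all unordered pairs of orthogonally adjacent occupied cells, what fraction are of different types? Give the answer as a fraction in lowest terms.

Scan each occupied cell's neighbors to the right and below so each pair is counted once.
Row 0: B(0,0)–R(1,0)≠  → 1/1 unlike.
Row 1: R(1,0)–B(1,1)≠ R(1,0)–R(2,0)=  → 1/2 unlike.
Row 2: R(2,0)–B(3,0)≠  → 1/1 unlike.
Row 3: B(3,0)–B(3,1)= B(3,0)–B(4,0)= B(3,1)–B(3,2)= B(3,1)–B(4,1)=  → 0/4 unlike.
Row 4: B(4,0)–B(4,1)= B(4,0)–B(5,0)= B(4,3)–B(5,3)=  → 0/3 unlike.
Total adjacent occupied pairs: 11; unlike-type pairs: 3.
3/11 is already in lowest terms.

3/11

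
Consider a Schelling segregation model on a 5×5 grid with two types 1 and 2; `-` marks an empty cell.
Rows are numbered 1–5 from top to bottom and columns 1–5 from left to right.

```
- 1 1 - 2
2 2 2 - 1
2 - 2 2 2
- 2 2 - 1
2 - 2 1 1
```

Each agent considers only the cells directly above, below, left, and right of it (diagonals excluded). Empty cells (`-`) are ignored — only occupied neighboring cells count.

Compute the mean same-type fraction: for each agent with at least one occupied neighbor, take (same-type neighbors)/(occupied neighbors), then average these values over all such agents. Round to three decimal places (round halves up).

0.657

(1,2)1 1/2
(1,3)1 1/2
(1,5)2 0/1
(2,1)2 2/2
(2,2)2 2/3
(2,3)2 2/3
(2,5)1 0/2
(3,1)2 1/1
(3,3)2 3/3
(3,4)2 2/2
(3,5)2 1/3
(4,2)2 1/1
(4,3)2 3/3
(4,5)1 1/2
(5,1)2 — no occupied neighbors
(5,3)2 1/2
(5,4)1 1/2
(5,5)1 2/2
Sum over 17 agents: 1/2 + 1/2 + 0/1 + 2/2 + 2/3 + 2/3 + 0/2 + 1/1 + 3/3 + 2/2 + 1/3 + 1/1 + 3/3 + 1/2 + 1/2 + 1/2 + 2/2 = 67/6; mean = 67/6 ÷ 17 = 67/102 = 0.656862… → 0.657.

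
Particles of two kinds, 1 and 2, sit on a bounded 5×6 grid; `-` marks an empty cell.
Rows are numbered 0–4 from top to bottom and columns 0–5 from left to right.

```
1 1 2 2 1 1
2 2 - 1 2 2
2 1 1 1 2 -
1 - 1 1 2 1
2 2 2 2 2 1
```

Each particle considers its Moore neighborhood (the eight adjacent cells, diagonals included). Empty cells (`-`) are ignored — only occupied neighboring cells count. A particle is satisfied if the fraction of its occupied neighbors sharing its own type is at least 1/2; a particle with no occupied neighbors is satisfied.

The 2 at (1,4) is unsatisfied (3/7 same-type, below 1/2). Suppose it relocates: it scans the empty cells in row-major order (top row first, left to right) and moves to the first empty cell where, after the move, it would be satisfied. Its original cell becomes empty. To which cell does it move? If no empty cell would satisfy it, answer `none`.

Vacating (1,4). Empty cells in order:
  (1,2): 3/8 same-type → still unsatisfied.
  (2,5): 3/4 same-type → satisfied — stop here.

(2,5)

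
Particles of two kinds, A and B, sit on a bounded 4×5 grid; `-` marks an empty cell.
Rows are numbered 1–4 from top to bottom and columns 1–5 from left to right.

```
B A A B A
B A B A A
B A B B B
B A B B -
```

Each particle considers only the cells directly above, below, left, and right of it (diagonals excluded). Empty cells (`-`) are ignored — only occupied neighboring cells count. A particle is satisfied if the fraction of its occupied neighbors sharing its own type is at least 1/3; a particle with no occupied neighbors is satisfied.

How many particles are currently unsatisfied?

(1,1)B 1/2 ✓
(1,2)A 2/3 ✓
(1,3)A 1/3 ✓
(1,4)B 0/3 ✗
(1,5)A 1/2 ✓
(2,1)B 2/3 ✓
(2,2)A 2/4 ✓
(2,3)B 1/4 ✗
(2,4)A 1/4 ✗
(2,5)A 2/3 ✓
(3,1)B 2/3 ✓
(3,2)A 2/4 ✓
(3,3)B 3/4 ✓
(3,4)B 3/4 ✓
(3,5)B 1/2 ✓
(4,1)B 1/2 ✓
(4,2)A 1/3 ✓
(4,3)B 2/3 ✓
(4,4)B 2/2 ✓
Unsatisfied: (1,4), (2,3), (2,4) — 3 in total.

3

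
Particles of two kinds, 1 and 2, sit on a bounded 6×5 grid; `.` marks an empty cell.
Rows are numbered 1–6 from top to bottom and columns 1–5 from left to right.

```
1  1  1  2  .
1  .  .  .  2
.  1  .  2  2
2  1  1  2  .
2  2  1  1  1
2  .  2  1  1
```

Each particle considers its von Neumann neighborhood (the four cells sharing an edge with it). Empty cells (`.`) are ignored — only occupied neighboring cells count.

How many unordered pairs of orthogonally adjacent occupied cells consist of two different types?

Scan each occupied cell's neighbors to the right and below so each pair is counted once.
From row 1: 1 unlike of 4 pairs (running 1/4).
From row 2: 0 unlike of 1 pairs (running 1/5).
From row 3: 0 unlike of 3 pairs (running 1/8).
From row 4: 4 unlike of 7 pairs (running 5/15).
From row 5: 2 unlike of 8 pairs (running 7/23).
From row 6: 1 unlike of 2 pairs (running 8/25).
Total adjacent occupied pairs: 25; unlike-type pairs: 8.

8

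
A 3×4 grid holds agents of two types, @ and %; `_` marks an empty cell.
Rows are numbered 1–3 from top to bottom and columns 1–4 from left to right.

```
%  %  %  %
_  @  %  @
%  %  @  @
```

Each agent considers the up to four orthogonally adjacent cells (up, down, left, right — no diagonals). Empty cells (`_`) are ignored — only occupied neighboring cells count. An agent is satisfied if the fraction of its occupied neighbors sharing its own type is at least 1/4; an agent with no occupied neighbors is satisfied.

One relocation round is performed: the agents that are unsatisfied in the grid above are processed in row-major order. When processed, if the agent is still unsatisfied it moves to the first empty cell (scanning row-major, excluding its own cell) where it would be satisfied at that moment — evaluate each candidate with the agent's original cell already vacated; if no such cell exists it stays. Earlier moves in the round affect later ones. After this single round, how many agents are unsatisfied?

Initially unsatisfied (in order): (2,2).
  (2,2): no empty cell satisfies it; stays.
Resulting grid:
% % % %
_ @ % @
% % @ @
Unsatisfied now: (2,2).

1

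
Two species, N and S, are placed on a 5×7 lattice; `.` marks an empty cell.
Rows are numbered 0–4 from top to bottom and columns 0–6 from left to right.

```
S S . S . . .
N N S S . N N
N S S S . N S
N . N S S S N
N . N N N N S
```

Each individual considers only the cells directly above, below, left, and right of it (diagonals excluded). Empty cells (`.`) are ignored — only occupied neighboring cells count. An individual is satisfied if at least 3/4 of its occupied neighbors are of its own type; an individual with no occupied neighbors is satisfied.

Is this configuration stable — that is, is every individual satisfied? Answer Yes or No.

Row 0: (0,0)S 1/2 not · (0,1)S 1/2 not · (0,3)S 1/1 satisfied
Row 1: (1,0)N 2/3 not · (1,1)N 1/4 not · (1,2)S 2/3 not · (1,3)S 3/3 satisfied · (1,5)N 2/2 satisfied · (1,6)N 1/2 not
Row 2: (2,0)N 2/3 not · (2,1)S 1/3 not · (2,2)S 3/4 satisfied · (2,3)S 3/3 satisfied · (2,5)N 1/3 not · (2,6)S 0/3 not
Row 3: (3,0)N 2/2 satisfied · (3,2)N 1/3 not · (3,3)S 2/4 not · (3,4)S 2/3 not · (3,5)S 1/4 not · (3,6)N 0/3 not
Row 4: (4,0)N 1/1 satisfied · (4,2)N 2/2 satisfied · (4,3)N 2/3 not · (4,4)N 2/3 not · (4,5)N 1/3 not · (4,6)S 0/2 not
For instance (0,0) has only 1/2 same-type neighbors, below 3/4.

No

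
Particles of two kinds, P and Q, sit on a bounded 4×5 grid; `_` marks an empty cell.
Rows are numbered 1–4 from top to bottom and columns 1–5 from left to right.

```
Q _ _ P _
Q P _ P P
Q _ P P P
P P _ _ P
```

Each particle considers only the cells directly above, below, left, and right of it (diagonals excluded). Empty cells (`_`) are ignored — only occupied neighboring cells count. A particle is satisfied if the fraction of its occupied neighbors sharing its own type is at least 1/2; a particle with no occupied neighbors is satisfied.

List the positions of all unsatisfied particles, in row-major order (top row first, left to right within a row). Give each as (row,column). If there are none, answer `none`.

Row 1: (1,1)Q 1/1 ✓ · (1,4)P 1/1 ✓
Row 2: (2,1)Q 2/3 ✓ · (2,2)P 0/1 ✗ · (2,4)P 3/3 ✓ · (2,5)P 2/2 ✓
Row 3: (3,1)Q 1/2 ✓ · (3,3)P 1/1 ✓ · (3,4)P 3/3 ✓ · (3,5)P 3/3 ✓
Row 4: (4,1)P 1/2 ✓ · (4,2)P 1/1 ✓ · (4,5)P 1/1 ✓

(2,2)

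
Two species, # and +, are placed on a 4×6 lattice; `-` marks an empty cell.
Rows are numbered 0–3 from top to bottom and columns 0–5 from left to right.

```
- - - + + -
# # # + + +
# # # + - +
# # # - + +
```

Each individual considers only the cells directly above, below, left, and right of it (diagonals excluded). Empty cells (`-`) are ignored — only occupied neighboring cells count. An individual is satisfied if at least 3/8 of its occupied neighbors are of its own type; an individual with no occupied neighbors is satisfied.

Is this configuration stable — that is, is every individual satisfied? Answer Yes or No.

(0,3)+ 2/2 ✓
(0,4)+ 2/2 ✓
(1,0)# 2/2 ✓
(1,1)# 3/3 ✓
(1,2)# 2/3 ✓
(1,3)+ 3/4 ✓
(1,4)+ 3/3 ✓
(1,5)+ 2/2 ✓
(2,0)# 3/3 ✓
(2,1)# 4/4 ✓
(2,2)# 3/4 ✓
(2,3)+ 1/2 ✓
(2,5)+ 2/2 ✓
(3,0)# 2/2 ✓
(3,1)# 3/3 ✓
(3,2)# 2/2 ✓
(3,4)+ 1/1 ✓
(3,5)+ 2/2 ✓
All meet the threshold, so the configuration is stable.

Yes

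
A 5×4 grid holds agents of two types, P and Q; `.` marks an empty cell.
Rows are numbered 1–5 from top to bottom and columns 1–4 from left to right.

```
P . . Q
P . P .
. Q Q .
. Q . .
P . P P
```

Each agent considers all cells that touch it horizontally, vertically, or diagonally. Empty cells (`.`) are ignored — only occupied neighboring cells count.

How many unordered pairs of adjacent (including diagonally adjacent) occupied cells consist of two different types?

6

Scan each occupied cell's neighbors to the right and below (and the two forward diagonals) so each pair is counted once.
From row 1: 1 unlike of 2 pairs (running 1/2).
From row 2: 3 unlike of 3 pairs (running 4/5).
From row 3: 0 unlike of 3 pairs (running 4/8).
From row 4: 2 unlike of 2 pairs (running 6/10).
From row 5: 0 unlike of 1 pairs (running 6/11).
Total adjacent occupied pairs: 11; unlike-type pairs: 6.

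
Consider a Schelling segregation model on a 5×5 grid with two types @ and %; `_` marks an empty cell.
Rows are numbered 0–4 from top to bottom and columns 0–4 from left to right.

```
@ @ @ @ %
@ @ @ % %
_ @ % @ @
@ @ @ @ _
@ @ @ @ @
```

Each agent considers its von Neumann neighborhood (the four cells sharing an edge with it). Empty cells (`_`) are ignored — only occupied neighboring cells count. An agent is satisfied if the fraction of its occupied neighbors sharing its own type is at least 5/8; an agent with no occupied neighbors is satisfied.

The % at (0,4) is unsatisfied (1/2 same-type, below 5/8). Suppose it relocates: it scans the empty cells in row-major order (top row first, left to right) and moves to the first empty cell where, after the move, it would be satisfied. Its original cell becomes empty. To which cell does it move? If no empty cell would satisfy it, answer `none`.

none

Vacating (0,4). Empty cells in order:
  (2,0): 0/3 same-type → still unsatisfied.
  (3,4): 0/3 same-type → still unsatisfied.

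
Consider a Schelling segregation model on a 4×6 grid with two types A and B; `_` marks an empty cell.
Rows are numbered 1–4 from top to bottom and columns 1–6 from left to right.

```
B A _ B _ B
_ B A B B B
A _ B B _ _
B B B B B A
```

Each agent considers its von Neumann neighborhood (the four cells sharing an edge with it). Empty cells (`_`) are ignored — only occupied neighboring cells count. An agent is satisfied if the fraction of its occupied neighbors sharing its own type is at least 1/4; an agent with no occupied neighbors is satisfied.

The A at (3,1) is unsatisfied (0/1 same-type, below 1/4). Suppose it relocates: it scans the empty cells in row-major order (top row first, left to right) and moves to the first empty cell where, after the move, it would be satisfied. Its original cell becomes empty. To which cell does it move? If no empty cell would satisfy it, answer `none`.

Vacating (3,1). Empty cells in order:
  (1,3): 2/3 same-type → satisfied — stop here.

(1,3)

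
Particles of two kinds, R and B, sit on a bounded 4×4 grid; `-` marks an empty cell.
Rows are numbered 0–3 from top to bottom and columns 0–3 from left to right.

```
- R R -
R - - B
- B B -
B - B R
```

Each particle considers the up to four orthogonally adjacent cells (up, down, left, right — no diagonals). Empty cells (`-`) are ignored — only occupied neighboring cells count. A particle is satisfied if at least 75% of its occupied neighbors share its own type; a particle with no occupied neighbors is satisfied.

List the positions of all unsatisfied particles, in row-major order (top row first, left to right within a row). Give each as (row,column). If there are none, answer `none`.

(3,2), (3,3)

Row 0: (0,1)R 1/1 satisfied · (0,2)R 1/1 satisfied
Row 1: (1,0)R 0/0 satisfied · (1,3)B 0/0 satisfied
Row 2: (2,1)B 1/1 satisfied · (2,2)B 2/2 satisfied
Row 3: (3,0)B 0/0 satisfied · (3,2)B 1/2 not · (3,3)R 0/1 not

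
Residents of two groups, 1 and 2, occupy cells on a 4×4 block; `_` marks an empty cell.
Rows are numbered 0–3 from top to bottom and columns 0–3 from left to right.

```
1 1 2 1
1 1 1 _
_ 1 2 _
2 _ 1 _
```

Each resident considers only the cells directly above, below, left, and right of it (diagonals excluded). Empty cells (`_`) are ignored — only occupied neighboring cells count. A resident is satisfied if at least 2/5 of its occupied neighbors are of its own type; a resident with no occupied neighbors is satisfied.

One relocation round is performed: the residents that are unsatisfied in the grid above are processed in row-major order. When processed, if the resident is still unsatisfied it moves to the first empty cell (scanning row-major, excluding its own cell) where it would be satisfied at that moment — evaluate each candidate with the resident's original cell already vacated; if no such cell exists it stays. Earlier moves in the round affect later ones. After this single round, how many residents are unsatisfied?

0

Initially unsatisfied (in order): (0,2), (0,3), (1,2), (2,2), (3,2).
  (0,2) → (2,3).
  (0,3): now satisfied by earlier moves; stays.
  (1,2): now satisfied by earlier moves; stays.
  (2,2) → (3,3).
  (3,2) → (0,2).
Resulting grid:
1 1 1 1
1 1 1 _
_ 1 _ 2
2 _ _ 2
All satisfied now.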